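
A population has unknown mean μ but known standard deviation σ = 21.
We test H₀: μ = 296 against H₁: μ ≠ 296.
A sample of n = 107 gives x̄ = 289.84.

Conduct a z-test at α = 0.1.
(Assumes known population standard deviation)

Standard error: SE = σ/√n = 21/√107 = 2.0301
z-statistic: z = (x̄ - μ₀)/SE = (289.84 - 296)/2.0301 = -3.0343
Critical value: ±1.645
p-value = 0.0024
Decision: reject H₀

Answer: z = -3.0343, reject H₀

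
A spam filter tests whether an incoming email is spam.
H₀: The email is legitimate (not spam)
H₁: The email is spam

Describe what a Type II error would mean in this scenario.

Answer: Letting a spam email through to the inbox

Derivation:
Type I error: rejecting H₀ when it is actually true (false positive).
Type II error: failing to reject H₀ when H₁ is actually true (false negative).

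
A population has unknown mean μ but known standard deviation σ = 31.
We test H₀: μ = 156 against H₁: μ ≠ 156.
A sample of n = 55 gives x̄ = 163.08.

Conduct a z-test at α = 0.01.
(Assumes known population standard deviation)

Standard error: SE = σ/√n = 31/√55 = 4.1800
z-statistic: z = (x̄ - μ₀)/SE = (163.08 - 156)/4.1800 = 1.6938
Critical value: ±2.576
p-value = 0.0903
Decision: fail to reject H₀

Answer: z = 1.6938, fail to reject H₀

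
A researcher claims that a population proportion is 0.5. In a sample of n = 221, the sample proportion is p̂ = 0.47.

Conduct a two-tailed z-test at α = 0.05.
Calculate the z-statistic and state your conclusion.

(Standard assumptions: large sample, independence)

H₀: p = 0.5, H₁: p ≠ 0.5
Standard error: SE = √(p₀(1-p₀)/n) = √(0.5×0.5/221) = 0.033634
z-statistic: z = (p̂ - p₀)/SE = (0.47 - 0.5)/0.033634 = -0.8920
Critical value: z_0.025 = ±1.960
p-value = 0.3724
Decision: fail to reject H₀ at α = 0.05

Answer: z = -0.8920, fail to reject H₀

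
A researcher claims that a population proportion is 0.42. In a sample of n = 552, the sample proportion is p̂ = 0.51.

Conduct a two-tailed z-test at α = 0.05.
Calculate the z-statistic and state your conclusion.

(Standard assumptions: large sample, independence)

H₀: p = 0.42, H₁: p ≠ 0.42
Standard error: SE = √(p₀(1-p₀)/n) = √(0.42×0.58/552) = 0.021007
z-statistic: z = (p̂ - p₀)/SE = (0.51 - 0.42)/0.021007 = 4.2843
Critical value: z_0.025 = ±1.960
p-value < 0.0001
Decision: reject H₀ at α = 0.05

Answer: z = 4.2843, reject H₀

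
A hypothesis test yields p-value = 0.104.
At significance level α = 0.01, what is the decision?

Answer: fail to reject H₀

Derivation:
Compare p-value to α:
0.104 ≥ 0.01
Decision: fail to reject H₀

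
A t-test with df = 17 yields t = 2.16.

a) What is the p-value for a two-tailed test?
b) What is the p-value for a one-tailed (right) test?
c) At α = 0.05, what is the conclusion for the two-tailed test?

Answer: a) 0.0453, b) 0.0227, c) reject H₀

Derivation:
Using t-distribution with df = 17:
a) Two-tailed: p = 2×P(T > 2.16) = 0.0453
b) One-tailed: p = P(T > 2.16) = 0.0227
c) 0.0453 < 0.05, reject H₀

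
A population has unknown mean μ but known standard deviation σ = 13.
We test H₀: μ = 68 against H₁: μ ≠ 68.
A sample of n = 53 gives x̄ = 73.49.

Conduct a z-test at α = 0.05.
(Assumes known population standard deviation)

Standard error: SE = σ/√n = 13/√53 = 1.7857
z-statistic: z = (x̄ - μ₀)/SE = (73.49 - 68)/1.7857 = 3.0744
Critical value: ±1.960
p-value = 0.0021
Decision: reject H₀

Answer: z = 3.0744, reject H₀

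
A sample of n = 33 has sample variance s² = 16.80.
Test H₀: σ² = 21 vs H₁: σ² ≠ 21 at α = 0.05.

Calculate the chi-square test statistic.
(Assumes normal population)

df = n - 1 = 32
χ² = (n-1)s²/σ₀² = 32×16.80/21 = 25.6000
Critical values: χ²_{0.975,32} = 18.291, χ²_{0.025,32} = 49.480
Rejection region: χ² < 18.291 or χ² > 49.480
Decision: fail to reject H₀

Answer: χ² = 25.6000, fail to reject H₀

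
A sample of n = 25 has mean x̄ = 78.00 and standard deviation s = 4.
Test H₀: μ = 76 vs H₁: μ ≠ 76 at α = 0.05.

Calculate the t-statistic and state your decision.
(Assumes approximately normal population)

Answer: t = 2.5000, reject H₀

Derivation:
df = n - 1 = 24
SE = s/√n = 4/√25 = 0.8000
t = (x̄ - μ₀)/SE = (78.00 - 76)/0.8000 = 2.5000
Critical value: t_{0.025,24} = ±2.064
p-value ≈ 0.0197
Decision: reject H₀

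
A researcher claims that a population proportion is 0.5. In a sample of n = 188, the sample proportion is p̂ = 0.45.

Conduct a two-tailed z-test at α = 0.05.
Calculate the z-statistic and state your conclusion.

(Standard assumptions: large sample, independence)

H₀: p = 0.5, H₁: p ≠ 0.5
Standard error: SE = √(p₀(1-p₀)/n) = √(0.5×0.5/188) = 0.036466
z-statistic: z = (p̂ - p₀)/SE = (0.45 - 0.5)/0.036466 = -1.3711
Critical value: z_0.025 = ±1.960
p-value = 0.1703
Decision: fail to reject H₀ at α = 0.05

Answer: z = -1.3711, fail to reject H₀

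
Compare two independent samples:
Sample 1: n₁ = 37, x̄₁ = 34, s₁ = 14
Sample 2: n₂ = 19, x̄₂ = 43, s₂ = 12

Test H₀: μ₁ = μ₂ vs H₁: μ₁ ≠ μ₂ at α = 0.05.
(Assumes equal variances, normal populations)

Answer: t = -2.3856, reject H₀

Derivation:
Pooled variance: s²_p = [36×14² + 18×12²]/(54) = 178.6667
s_p = 13.3666
SE = s_p×√(1/n₁ + 1/n₂) = 13.3666×√(1/37 + 1/19) = 3.7726
t = (x̄₁ - x̄₂)/SE = (34 - 43)/3.7726 = -2.3856
df = 54, t-critical = ±2.005
Decision: reject H₀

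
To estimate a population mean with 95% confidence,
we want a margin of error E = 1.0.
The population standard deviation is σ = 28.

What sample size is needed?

z_0.025 = 1.960
n = (z×σ/E)² = (1.960×28/1.0)²
n = 3011.8144
Round up: n = 3012

Answer: n = 3012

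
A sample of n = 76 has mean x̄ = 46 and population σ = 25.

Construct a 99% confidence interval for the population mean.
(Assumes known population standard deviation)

Answer: (38.6128, 53.3872)

Derivation:
Confidence level: 99%, α = 0.01
z_0.005 = 2.576
SE = σ/√n = 25/√76 = 2.8677
Margin of error = 2.576 × 2.8677 = 7.3872
CI: x̄ ± margin = 46 ± 7.3872
CI: (38.6128, 53.3872)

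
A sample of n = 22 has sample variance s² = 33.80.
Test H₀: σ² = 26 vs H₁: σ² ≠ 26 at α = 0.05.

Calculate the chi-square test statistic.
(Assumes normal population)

Answer: χ² = 27.3000, fail to reject H₀

Derivation:
df = n - 1 = 21
χ² = (n-1)s²/σ₀² = 21×33.80/26 = 27.3000
Critical values: χ²_{0.975,21} = 10.283, χ²_{0.025,21} = 35.479
Rejection region: χ² < 10.283 or χ² > 35.479
Decision: fail to reject H₀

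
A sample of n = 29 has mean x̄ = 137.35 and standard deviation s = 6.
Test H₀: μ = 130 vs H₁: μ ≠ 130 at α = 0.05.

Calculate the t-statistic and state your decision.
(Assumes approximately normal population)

df = n - 1 = 28
SE = s/√n = 6/√29 = 1.1142
t = (x̄ - μ₀)/SE = (137.35 - 130)/1.1142 = 6.5967
Critical value: t_{0.025,28} = ±2.048
p-value < 0.0001
Decision: reject H₀

Answer: t = 6.5967, reject H₀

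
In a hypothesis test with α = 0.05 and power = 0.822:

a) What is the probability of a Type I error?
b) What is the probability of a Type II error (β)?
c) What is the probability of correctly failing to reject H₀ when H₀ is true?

Answer: a) 0.05, b) 0.178, c) 0.95

Derivation:
a) Type I error probability = α = 0.05
b) Power = P(reject H₀ | H₁ true) = 1 - β = 0.822, so Type II error probability = β = 1 - Power = 0.178
c) P(fail to reject H₀ | H₀ true) = 1 - α = 0.95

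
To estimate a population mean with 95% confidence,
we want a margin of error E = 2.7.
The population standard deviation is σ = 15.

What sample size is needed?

Answer: n = 119

Derivation:
z_0.025 = 1.960
n = (z×σ/E)² = (1.960×15/2.7)²
n = 118.5679
Round up: n = 119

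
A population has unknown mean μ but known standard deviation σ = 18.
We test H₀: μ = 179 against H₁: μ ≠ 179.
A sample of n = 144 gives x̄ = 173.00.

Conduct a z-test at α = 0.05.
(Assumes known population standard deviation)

Standard error: SE = σ/√n = 18/√144 = 1.5000
z-statistic: z = (x̄ - μ₀)/SE = (173.00 - 179)/1.5000 = -4.0000
Critical value: ±1.960
p-value = 0.0001
Decision: reject H₀

Answer: z = -4.0000, reject H₀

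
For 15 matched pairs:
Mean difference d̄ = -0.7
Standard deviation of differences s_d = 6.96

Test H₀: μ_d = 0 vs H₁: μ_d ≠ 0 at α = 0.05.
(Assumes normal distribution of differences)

df = n - 1 = 14
SE = s_d/√n = 6.96/√15 = 1.7971
t = d̄/SE = -0.7/1.7971 = -0.3895
Critical value: t_{0.025,14} = ±2.145
p-value ≈ 0.7028
Decision: fail to reject H₀

Answer: t = -0.3895, fail to reject H₀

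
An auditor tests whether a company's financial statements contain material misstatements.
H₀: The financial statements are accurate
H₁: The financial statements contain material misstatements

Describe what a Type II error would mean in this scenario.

Answer: Failing to detect material misstatements that are actually present

Derivation:
A Type I error (probability α) occurs when we reject a true H₀.
A Type II error (probability β) occurs when we fail to reject a false H₀.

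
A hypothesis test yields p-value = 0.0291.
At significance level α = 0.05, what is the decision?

Answer: reject H₀

Derivation:
Compare p-value to α:
0.0291 < 0.05
Decision: reject H₀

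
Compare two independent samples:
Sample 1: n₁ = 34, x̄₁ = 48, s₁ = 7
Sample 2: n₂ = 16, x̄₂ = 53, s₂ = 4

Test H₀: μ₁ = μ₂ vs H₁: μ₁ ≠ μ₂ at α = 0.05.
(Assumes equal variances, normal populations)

Answer: t = -2.6515, reject H₀

Derivation:
Pooled variance: s²_p = [33×7² + 15×4²]/(48) = 38.6875
s_p = 6.2199
SE = s_p×√(1/n₁ + 1/n₂) = 6.2199×√(1/34 + 1/16) = 1.8857
t = (x̄₁ - x̄₂)/SE = (48 - 53)/1.8857 = -2.6515
df = 48, t-critical = ±2.011
Decision: reject H₀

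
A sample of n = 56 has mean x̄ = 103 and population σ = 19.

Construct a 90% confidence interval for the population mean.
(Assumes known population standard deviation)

Answer: (98.8233, 107.1767)

Derivation:
Confidence level: 90%, α = 0.1
z_0.05 = 1.645
SE = σ/√n = 19/√56 = 2.5390
Margin of error = 1.645 × 2.5390 = 4.1767
CI: x̄ ± margin = 103 ± 4.1767
CI: (98.8233, 107.1767)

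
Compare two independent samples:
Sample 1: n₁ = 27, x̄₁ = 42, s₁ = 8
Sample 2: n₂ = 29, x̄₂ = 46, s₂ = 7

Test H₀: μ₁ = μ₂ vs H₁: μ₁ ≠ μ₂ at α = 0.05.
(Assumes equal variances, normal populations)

Pooled variance: s²_p = [26×8² + 28×7²]/(54) = 56.2222
s_p = 7.4981
SE = s_p×√(1/n₁ + 1/n₂) = 7.4981×√(1/27 + 1/29) = 2.0052
t = (x̄₁ - x̄₂)/SE = (42 - 46)/2.0052 = -1.9948
df = 54, t-critical = ±2.005
Decision: fail to reject H₀

Answer: t = -1.9948, fail to reject H₀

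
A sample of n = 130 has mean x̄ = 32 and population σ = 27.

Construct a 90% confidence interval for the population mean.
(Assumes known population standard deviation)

Answer: (28.1045, 35.8955)

Derivation:
Confidence level: 90%, α = 0.1
z_0.05 = 1.645
SE = σ/√n = 27/√130 = 2.3681
Margin of error = 1.645 × 2.3681 = 3.8955
CI: x̄ ± margin = 32 ± 3.8955
CI: (28.1045, 35.8955)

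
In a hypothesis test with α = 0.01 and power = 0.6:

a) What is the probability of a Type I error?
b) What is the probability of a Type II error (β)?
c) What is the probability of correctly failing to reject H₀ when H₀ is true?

a) Type I error probability = α = 0.01
b) Power = P(reject H₀ | H₁ true) = 1 - β = 0.6, so Type II error probability = β = 1 - Power = 0.4
c) P(fail to reject H₀ | H₀ true) = 1 - α = 0.99

Answer: a) 0.01, b) 0.4, c) 0.99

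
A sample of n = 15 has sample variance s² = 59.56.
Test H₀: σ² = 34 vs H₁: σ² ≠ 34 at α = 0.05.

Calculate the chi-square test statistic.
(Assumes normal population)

df = n - 1 = 14
χ² = (n-1)s²/σ₀² = 14×59.56/34 = 24.5247
Critical values: χ²_{0.975,14} = 5.629, χ²_{0.025,14} = 26.119
Rejection region: χ² < 5.629 or χ² > 26.119
Decision: fail to reject H₀

Answer: χ² = 24.5247, fail to reject H₀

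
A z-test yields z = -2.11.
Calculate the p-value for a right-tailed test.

Answer: p-value ≈ 0.9826

Derivation:
For z = -2.11:
p = P(Z > -2.11) = 1 - Φ(-2.11) = 0.9826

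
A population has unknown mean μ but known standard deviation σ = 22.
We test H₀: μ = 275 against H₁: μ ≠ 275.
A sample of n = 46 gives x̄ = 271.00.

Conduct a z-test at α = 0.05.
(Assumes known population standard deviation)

Standard error: SE = σ/√n = 22/√46 = 3.2437
z-statistic: z = (x̄ - μ₀)/SE = (271.00 - 275)/3.2437 = -1.2332
Critical value: ±1.960
p-value = 0.2175
Decision: fail to reject H₀

Answer: z = -1.2332, fail to reject H₀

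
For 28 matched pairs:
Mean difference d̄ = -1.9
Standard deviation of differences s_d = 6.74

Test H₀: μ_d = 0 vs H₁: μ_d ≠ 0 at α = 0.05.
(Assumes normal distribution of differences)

df = n - 1 = 27
SE = s_d/√n = 6.74/√28 = 1.2737
t = d̄/SE = -1.9/1.2737 = -1.4917
Critical value: t_{0.025,27} = ±2.052
p-value ≈ 0.1474
Decision: fail to reject H₀

Answer: t = -1.4917, fail to reject H₀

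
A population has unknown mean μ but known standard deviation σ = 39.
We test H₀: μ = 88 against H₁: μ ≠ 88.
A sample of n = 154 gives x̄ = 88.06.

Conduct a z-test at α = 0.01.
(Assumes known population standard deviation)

Answer: z = 0.0191, fail to reject H₀

Derivation:
Standard error: SE = σ/√n = 39/√154 = 3.1427
z-statistic: z = (x̄ - μ₀)/SE = (88.06 - 88)/3.1427 = 0.0191
Critical value: ±2.576
p-value = 0.9848
Decision: fail to reject H₀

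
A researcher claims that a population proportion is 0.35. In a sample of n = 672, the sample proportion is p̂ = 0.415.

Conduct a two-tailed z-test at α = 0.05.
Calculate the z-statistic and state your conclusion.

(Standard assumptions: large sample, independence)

Answer: z = 3.5326, reject H₀

Derivation:
H₀: p = 0.35, H₁: p ≠ 0.35
Standard error: SE = √(p₀(1-p₀)/n) = √(0.35×0.65/672) = 0.018400
z-statistic: z = (p̂ - p₀)/SE = (0.415 - 0.35)/0.018400 = 3.5326
Critical value: z_0.025 = ±1.960
p-value = 0.0004
Decision: reject H₀ at α = 0.05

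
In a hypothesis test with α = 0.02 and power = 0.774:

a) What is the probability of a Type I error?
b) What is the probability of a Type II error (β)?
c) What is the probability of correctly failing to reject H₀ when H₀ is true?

a) Type I error probability = α = 0.02
b) Power = P(reject H₀ | H₁ true) = 1 - β = 0.774, so Type II error probability = β = 1 - Power = 0.226
c) P(fail to reject H₀ | H₀ true) = 1 - α = 0.98

Answer: a) 0.02, b) 0.226, c) 0.98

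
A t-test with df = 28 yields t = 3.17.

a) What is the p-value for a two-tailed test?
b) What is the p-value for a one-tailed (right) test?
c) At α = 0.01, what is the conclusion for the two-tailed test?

Using t-distribution with df = 28:
a) Two-tailed: p = 2×P(T > 3.17) = 0.0037
b) One-tailed: p = P(T > 3.17) = 0.0018
c) 0.0037 < 0.01, reject H₀

Answer: a) 0.0037, b) 0.0018, c) reject H₀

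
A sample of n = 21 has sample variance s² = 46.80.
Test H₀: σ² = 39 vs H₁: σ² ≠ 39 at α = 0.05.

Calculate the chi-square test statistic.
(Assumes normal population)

df = n - 1 = 20
χ² = (n-1)s²/σ₀² = 20×46.80/39 = 24.0000
Critical values: χ²_{0.975,20} = 9.591, χ²_{0.025,20} = 34.170
Rejection region: χ² < 9.591 or χ² > 34.170
Decision: fail to reject H₀

Answer: χ² = 24.0000, fail to reject H₀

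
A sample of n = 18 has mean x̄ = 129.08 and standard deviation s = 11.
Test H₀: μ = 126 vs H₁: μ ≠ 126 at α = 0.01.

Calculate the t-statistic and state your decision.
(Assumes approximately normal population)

df = n - 1 = 17
SE = s/√n = 11/√18 = 2.5927
t = (x̄ - μ₀)/SE = (129.08 - 126)/2.5927 = 1.1880
Critical value: t_{0.005,17} = ±2.898
p-value ≈ 0.2512
Decision: fail to reject H₀

Answer: t = 1.1880, fail to reject H₀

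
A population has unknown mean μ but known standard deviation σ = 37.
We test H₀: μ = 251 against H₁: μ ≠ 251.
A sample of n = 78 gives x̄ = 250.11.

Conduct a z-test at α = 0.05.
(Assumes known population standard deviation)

Answer: z = -0.2124, fail to reject H₀

Derivation:
Standard error: SE = σ/√n = 37/√78 = 4.1894
z-statistic: z = (x̄ - μ₀)/SE = (250.11 - 251)/4.1894 = -0.2124
Critical value: ±1.960
p-value = 0.8318
Decision: fail to reject H₀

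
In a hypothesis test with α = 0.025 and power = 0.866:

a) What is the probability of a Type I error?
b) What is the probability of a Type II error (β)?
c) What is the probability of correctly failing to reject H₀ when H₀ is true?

Answer: a) 0.025, b) 0.134, c) 0.975

Derivation:
a) Type I error probability = α = 0.025
b) Power = P(reject H₀ | H₁ true) = 1 - β = 0.866, so Type II error probability = β = 1 - Power = 0.134
c) P(fail to reject H₀ | H₀ true) = 1 - α = 0.975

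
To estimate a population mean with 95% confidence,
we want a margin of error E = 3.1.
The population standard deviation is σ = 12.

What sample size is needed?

z_0.025 = 1.960
n = (z×σ/E)² = (1.960×12/3.1)²
n = 57.5640
Round up: n = 58

Answer: n = 58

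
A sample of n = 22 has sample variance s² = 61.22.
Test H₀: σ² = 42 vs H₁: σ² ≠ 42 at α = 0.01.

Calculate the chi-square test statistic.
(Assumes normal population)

df = n - 1 = 21
χ² = (n-1)s²/σ₀² = 21×61.22/42 = 30.6100
Critical values: χ²_{0.995,21} = 8.034, χ²_{0.005,21} = 41.401
Rejection region: χ² < 8.034 or χ² > 41.401
Decision: fail to reject H₀

Answer: χ² = 30.6100, fail to reject H₀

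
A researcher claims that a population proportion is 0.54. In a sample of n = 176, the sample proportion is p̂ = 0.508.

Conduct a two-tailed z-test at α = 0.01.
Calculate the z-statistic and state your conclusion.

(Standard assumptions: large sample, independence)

Answer: z = -0.8518, fail to reject H₀

Derivation:
H₀: p = 0.54, H₁: p ≠ 0.54
Standard error: SE = √(p₀(1-p₀)/n) = √(0.54×0.46/176) = 0.037568
z-statistic: z = (p̂ - p₀)/SE = (0.508 - 0.54)/0.037568 = -0.8518
Critical value: z_0.005 = ±2.576
p-value = 0.3943
Decision: fail to reject H₀ at α = 0.01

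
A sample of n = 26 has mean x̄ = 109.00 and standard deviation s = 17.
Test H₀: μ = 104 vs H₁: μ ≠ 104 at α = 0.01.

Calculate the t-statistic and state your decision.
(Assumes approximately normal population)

Answer: t = 1.4997, fail to reject H₀

Derivation:
df = n - 1 = 25
SE = s/√n = 17/√26 = 3.3340
t = (x̄ - μ₀)/SE = (109.00 - 104)/3.3340 = 1.4997
Critical value: t_{0.005,25} = ±2.787
p-value ≈ 0.1462
Decision: fail to reject H₀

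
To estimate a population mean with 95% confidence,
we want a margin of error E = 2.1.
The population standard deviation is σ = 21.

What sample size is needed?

z_0.025 = 1.960
n = (z×σ/E)² = (1.960×21/2.1)²
n = 384.1600
Round up: n = 385

Answer: n = 385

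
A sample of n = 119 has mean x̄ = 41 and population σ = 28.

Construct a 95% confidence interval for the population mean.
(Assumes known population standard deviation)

Answer: (35.9691, 46.0309)

Derivation:
Confidence level: 95%, α = 0.05
z_0.025 = 1.960
SE = σ/√n = 28/√119 = 2.5668
Margin of error = 1.960 × 2.5668 = 5.0309
CI: x̄ ± margin = 41 ± 5.0309
CI: (35.9691, 46.0309)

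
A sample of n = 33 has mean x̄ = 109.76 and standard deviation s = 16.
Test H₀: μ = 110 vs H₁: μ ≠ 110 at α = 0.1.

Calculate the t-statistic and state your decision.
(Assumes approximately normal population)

Answer: t = -0.0862, fail to reject H₀

Derivation:
df = n - 1 = 32
SE = s/√n = 16/√33 = 2.7852
t = (x̄ - μ₀)/SE = (109.76 - 110)/2.7852 = -0.0862
Critical value: t_{0.05,32} = ±1.694
p-value ≈ 0.9318
Decision: fail to reject H₀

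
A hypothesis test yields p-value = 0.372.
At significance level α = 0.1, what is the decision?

Answer: fail to reject H₀

Derivation:
Compare p-value to α:
0.372 ≥ 0.1
Decision: fail to reject H₀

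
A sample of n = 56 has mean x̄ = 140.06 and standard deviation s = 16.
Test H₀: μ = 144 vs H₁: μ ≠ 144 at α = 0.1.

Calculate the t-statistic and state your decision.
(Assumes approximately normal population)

Answer: t = -1.8428, reject H₀

Derivation:
df = n - 1 = 55
SE = s/√n = 16/√56 = 2.1381
t = (x̄ - μ₀)/SE = (140.06 - 144)/2.1381 = -1.8428
Critical value: t_{0.05,55} = ±1.673
p-value ≈ 0.0708
Decision: reject H₀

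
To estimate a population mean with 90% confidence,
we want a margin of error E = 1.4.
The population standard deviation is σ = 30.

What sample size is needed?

Answer: n = 1243

Derivation:
z_0.05 = 1.645
n = (z×σ/E)² = (1.645×30/1.4)²
n = 1242.5625
Round up: n = 1243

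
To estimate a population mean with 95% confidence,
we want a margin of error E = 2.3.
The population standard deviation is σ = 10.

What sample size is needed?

z_0.025 = 1.960
n = (z×σ/E)² = (1.960×10/2.3)²
n = 72.6200
Round up: n = 73

Answer: n = 73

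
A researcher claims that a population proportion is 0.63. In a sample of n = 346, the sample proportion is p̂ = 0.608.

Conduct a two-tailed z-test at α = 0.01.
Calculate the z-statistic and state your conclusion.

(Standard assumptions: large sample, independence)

H₀: p = 0.63, H₁: p ≠ 0.63
Standard error: SE = √(p₀(1-p₀)/n) = √(0.63×0.37/346) = 0.025956
z-statistic: z = (p̂ - p₀)/SE = (0.608 - 0.63)/0.025956 = -0.8476
Critical value: z_0.005 = ±2.576
p-value = 0.3967
Decision: fail to reject H₀ at α = 0.01

Answer: z = -0.8476, fail to reject H₀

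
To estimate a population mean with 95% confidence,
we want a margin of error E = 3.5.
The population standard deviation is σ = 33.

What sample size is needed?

Answer: n = 342

Derivation:
z_0.025 = 1.960
n = (z×σ/E)² = (1.960×33/3.5)²
n = 341.5104
Round up: n = 342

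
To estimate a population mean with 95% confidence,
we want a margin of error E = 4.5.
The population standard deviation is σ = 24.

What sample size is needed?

z_0.025 = 1.960
n = (z×σ/E)² = (1.960×24/4.5)²
n = 109.2722
Round up: n = 110

Answer: n = 110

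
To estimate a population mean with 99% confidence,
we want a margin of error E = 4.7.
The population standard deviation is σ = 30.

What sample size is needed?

Answer: n = 271

Derivation:
z_0.005 = 2.576
n = (z×σ/E)² = (2.576×30/4.7)²
n = 270.3576
Round up: n = 271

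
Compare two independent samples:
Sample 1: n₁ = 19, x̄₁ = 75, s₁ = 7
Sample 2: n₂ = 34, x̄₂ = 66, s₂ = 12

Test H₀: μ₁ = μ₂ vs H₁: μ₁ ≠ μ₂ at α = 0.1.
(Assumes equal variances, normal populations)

Answer: t = 2.9895, reject H₀

Derivation:
Pooled variance: s²_p = [18×7² + 33×12²]/(51) = 110.4706
s_p = 10.5105
SE = s_p×√(1/n₁ + 1/n₂) = 10.5105×√(1/19 + 1/34) = 3.0105
t = (x̄₁ - x̄₂)/SE = (75 - 66)/3.0105 = 2.9895
df = 51, t-critical = ±1.675
Decision: reject H₀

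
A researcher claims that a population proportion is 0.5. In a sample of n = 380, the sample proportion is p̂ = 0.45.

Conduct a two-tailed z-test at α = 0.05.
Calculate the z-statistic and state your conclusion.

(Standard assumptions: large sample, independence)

H₀: p = 0.5, H₁: p ≠ 0.5
Standard error: SE = √(p₀(1-p₀)/n) = √(0.5×0.5/380) = 0.025649
z-statistic: z = (p̂ - p₀)/SE = (0.45 - 0.5)/0.025649 = -1.9494
Critical value: z_0.025 = ±1.960
p-value = 0.0512
Decision: fail to reject H₀ at α = 0.05

Answer: z = -1.9494, fail to reject H₀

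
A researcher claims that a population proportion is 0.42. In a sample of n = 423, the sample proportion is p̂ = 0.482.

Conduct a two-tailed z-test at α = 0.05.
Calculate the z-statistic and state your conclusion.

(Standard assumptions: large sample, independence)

H₀: p = 0.42, H₁: p ≠ 0.42
Standard error: SE = √(p₀(1-p₀)/n) = √(0.42×0.58/423) = 0.023998
z-statistic: z = (p̂ - p₀)/SE = (0.482 - 0.42)/0.023998 = 2.5835
Critical value: z_0.025 = ±1.960
p-value = 0.0098
Decision: reject H₀ at α = 0.05

Answer: z = 2.5835, reject H₀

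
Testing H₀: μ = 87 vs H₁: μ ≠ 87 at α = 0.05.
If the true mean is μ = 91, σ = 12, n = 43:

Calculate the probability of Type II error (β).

Answer: β ≈ 0.4107

Derivation:
SE = σ/√n = 12/√43 = 1.8300
Critical values: μ₀ ± z_0.025×SE = 87 ± 1.960×1.8300
Acceptance region: (83.4132, 90.5868)
Under H₁ (μ = 91): z_high = (90.5868 - 91)/1.8300 = -0.2258, z_low = (83.4132 - 91)/1.8300 = -4.1458
β = P(not reject | H₁) = Φ(-0.2258) - Φ(-4.1458) ≈ 0.4107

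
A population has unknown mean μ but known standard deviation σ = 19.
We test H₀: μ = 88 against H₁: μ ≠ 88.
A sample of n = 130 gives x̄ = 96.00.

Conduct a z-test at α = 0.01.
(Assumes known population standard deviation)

Answer: z = 4.8008, reject H₀

Derivation:
Standard error: SE = σ/√n = 19/√130 = 1.6664
z-statistic: z = (x̄ - μ₀)/SE = (96.00 - 88)/1.6664 = 4.8008
Critical value: ±2.576
p-value < 0.0001
Decision: reject H₀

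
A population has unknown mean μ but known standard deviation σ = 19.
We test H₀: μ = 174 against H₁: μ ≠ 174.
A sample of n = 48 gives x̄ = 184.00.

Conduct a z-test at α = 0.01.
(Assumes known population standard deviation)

Standard error: SE = σ/√n = 19/√48 = 2.7424
z-statistic: z = (x̄ - μ₀)/SE = (184.00 - 174)/2.7424 = 3.6464
Critical value: ±2.576
p-value = 0.0003
Decision: reject H₀

Answer: z = 3.6464, reject H₀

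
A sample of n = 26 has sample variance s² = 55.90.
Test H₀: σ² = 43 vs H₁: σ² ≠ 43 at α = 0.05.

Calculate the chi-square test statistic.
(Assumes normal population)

Answer: χ² = 32.5000, fail to reject H₀

Derivation:
df = n - 1 = 25
χ² = (n-1)s²/σ₀² = 25×55.90/43 = 32.5000
Critical values: χ²_{0.975,25} = 13.120, χ²_{0.025,25} = 40.646
Rejection region: χ² < 13.120 or χ² > 40.646
Decision: fail to reject H₀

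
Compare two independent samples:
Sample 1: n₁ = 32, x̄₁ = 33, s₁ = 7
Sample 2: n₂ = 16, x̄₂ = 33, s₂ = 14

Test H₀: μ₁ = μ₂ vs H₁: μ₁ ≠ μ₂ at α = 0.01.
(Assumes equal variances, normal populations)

Answer: t = 0.0000, fail to reject H₀

Derivation:
Pooled variance: s²_p = [31×7² + 15×14²]/(46) = 96.9348
s_p = 9.8455
SE = s_p×√(1/n₁ + 1/n₂) = 9.8455×√(1/32 + 1/16) = 3.0146
t = (x̄₁ - x̄₂)/SE = (33 - 33)/3.0146 = 0.0000
df = 46, t-critical = ±2.687
Decision: fail to reject H₀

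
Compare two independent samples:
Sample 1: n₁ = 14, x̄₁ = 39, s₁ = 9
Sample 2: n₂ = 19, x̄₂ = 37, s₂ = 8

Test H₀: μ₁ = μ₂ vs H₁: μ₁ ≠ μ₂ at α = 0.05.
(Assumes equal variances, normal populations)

Answer: t = 0.6733, fail to reject H₀

Derivation:
Pooled variance: s²_p = [13×9² + 18×8²]/(31) = 71.1290
s_p = 8.4338
SE = s_p×√(1/n₁ + 1/n₂) = 8.4338×√(1/14 + 1/19) = 2.9706
t = (x̄₁ - x̄₂)/SE = (39 - 37)/2.9706 = 0.6733
df = 31, t-critical = ±2.040
Decision: fail to reject H₀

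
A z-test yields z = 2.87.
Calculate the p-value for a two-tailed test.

Answer: p-value ≈ 0.0041

Derivation:
For z = 2.87:
p = 2×P(Z > |2.87|) = 2×(1 - Φ(2.87)) = 0.0041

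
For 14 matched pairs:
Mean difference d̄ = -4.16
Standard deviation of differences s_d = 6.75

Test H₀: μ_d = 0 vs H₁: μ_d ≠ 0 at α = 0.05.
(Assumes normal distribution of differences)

df = n - 1 = 13
SE = s_d/√n = 6.75/√14 = 1.8040
t = d̄/SE = -4.16/1.8040 = -2.3060
Critical value: t_{0.025,13} = ±2.160
p-value ≈ 0.0382
Decision: reject H₀

Answer: t = -2.3060, reject H₀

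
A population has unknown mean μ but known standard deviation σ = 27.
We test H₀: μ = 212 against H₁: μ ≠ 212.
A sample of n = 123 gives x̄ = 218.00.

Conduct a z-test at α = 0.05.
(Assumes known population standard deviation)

Standard error: SE = σ/√n = 27/√123 = 2.4345
z-statistic: z = (x̄ - μ₀)/SE = (218.00 - 212)/2.4345 = 2.4646
Critical value: ±1.960
p-value = 0.0137
Decision: reject H₀

Answer: z = 2.4646, reject H₀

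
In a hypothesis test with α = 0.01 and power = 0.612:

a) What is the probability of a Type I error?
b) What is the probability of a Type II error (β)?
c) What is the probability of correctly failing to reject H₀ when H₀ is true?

a) Type I error probability = α = 0.01
b) Power = P(reject H₀ | H₁ true) = 1 - β = 0.612, so Type II error probability = β = 1 - Power = 0.388
c) P(fail to reject H₀ | H₀ true) = 1 - α = 0.99

Answer: a) 0.01, b) 0.388, c) 0.99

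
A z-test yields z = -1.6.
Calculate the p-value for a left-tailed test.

Answer: p-value ≈ 0.0548

Derivation:
For z = -1.6:
p = P(Z < -1.6) = Φ(-1.6) = 0.0548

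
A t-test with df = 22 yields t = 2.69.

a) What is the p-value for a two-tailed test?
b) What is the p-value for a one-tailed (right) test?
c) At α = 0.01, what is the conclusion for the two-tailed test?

Using t-distribution with df = 22:
a) Two-tailed: p = 2×P(T > 2.69) = 0.0134
b) One-tailed: p = P(T > 2.69) = 0.0067
c) 0.0134 ≥ 0.01, fail to reject H₀

Answer: a) 0.0134, b) 0.0067, c) fail to reject H₀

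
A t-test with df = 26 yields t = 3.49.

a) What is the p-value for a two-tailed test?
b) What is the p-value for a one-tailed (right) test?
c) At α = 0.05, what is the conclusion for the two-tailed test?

Using t-distribution with df = 26:
a) Two-tailed: p = 2×P(T > 3.49) = 0.0017
b) One-tailed: p = P(T > 3.49) = 0.0009
c) 0.0017 < 0.05, reject H₀

Answer: a) 0.0017, b) 0.0009, c) reject H₀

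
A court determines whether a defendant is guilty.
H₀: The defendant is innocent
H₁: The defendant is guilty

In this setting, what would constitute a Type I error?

Answer: Convicting an innocent person

Derivation:
A Type I error (probability α) occurs when we reject a true H₀.
A Type II error (probability β) occurs when we fail to reject a false H₀.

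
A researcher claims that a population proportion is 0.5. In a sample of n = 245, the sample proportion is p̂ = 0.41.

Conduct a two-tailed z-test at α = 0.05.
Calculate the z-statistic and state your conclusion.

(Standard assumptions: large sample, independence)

Answer: z = -2.8174, reject H₀

Derivation:
H₀: p = 0.5, H₁: p ≠ 0.5
Standard error: SE = √(p₀(1-p₀)/n) = √(0.5×0.5/245) = 0.031944
z-statistic: z = (p̂ - p₀)/SE = (0.41 - 0.5)/0.031944 = -2.8174
Critical value: z_0.025 = ±1.960
p-value = 0.0048
Decision: reject H₀ at α = 0.05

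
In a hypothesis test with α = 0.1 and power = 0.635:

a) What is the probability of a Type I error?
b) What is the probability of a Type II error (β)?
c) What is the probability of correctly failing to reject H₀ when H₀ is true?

a) Type I error probability = α = 0.1
b) Power = P(reject H₀ | H₁ true) = 1 - β = 0.635, so Type II error probability = β = 1 - Power = 0.365
c) P(fail to reject H₀ | H₀ true) = 1 - α = 0.9

Answer: a) 0.1, b) 0.365, c) 0.9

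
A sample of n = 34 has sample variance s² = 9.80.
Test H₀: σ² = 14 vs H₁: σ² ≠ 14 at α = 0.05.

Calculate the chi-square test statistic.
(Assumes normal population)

Answer: χ² = 23.1000, fail to reject H₀

Derivation:
df = n - 1 = 33
χ² = (n-1)s²/σ₀² = 33×9.80/14 = 23.1000
Critical values: χ²_{0.975,33} = 19.047, χ²_{0.025,33} = 50.725
Rejection region: χ² < 19.047 or χ² > 50.725
Decision: fail to reject H₀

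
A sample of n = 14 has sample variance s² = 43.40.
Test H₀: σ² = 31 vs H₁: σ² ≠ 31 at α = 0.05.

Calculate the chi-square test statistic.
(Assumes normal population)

Answer: χ² = 18.2000, fail to reject H₀

Derivation:
df = n - 1 = 13
χ² = (n-1)s²/σ₀² = 13×43.40/31 = 18.2000
Critical values: χ²_{0.975,13} = 5.009, χ²_{0.025,13} = 24.736
Rejection region: χ² < 5.009 or χ² > 24.736
Decision: fail to reject H₀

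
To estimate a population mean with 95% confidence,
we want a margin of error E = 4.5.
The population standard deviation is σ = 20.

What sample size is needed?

z_0.025 = 1.960
n = (z×σ/E)² = (1.960×20/4.5)²
n = 75.8835
Round up: n = 76

Answer: n = 76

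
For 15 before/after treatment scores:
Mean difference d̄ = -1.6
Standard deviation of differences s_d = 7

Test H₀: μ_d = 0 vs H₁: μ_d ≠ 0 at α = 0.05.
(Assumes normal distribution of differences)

Answer: t = -0.8852, fail to reject H₀

Derivation:
df = n - 1 = 14
SE = s_d/√n = 7/√15 = 1.8074
t = d̄/SE = -1.6/1.8074 = -0.8852
Critical value: t_{0.025,14} = ±2.145
p-value ≈ 0.3910
Decision: fail to reject H₀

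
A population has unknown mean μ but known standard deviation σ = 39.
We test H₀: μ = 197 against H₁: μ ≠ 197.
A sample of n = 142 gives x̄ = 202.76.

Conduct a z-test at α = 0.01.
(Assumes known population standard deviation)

Answer: z = 1.7600, fail to reject H₀

Derivation:
Standard error: SE = σ/√n = 39/√142 = 3.2728
z-statistic: z = (x̄ - μ₀)/SE = (202.76 - 197)/3.2728 = 1.7600
Critical value: ±2.576
p-value = 0.0784
Decision: fail to reject H₀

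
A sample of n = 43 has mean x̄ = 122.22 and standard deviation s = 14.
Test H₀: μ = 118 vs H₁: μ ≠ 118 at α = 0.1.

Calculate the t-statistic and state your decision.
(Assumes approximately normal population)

Answer: t = 1.9766, reject H₀

Derivation:
df = n - 1 = 42
SE = s/√n = 14/√43 = 2.1350
t = (x̄ - μ₀)/SE = (122.22 - 118)/2.1350 = 1.9766
Critical value: t_{0.05,42} = ±1.682
p-value ≈ 0.0547
Decision: reject H₀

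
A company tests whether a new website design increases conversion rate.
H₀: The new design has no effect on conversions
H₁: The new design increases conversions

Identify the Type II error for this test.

Type I error: rejecting H₀ when it is actually true (false positive).
Type II error: failing to reject H₀ when H₁ is actually true (false negative).

Answer: Keeping the old design when the new one would have increased conversions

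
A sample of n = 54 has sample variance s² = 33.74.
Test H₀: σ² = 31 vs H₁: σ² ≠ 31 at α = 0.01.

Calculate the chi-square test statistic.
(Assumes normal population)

df = n - 1 = 53
χ² = (n-1)s²/σ₀² = 53×33.74/31 = 57.6845
Critical values: χ²_{0.995,53} = 30.230, χ²_{0.005,53} = 83.253
Rejection region: χ² < 30.230 or χ² > 83.253
Decision: fail to reject H₀

Answer: χ² = 57.6845, fail to reject H₀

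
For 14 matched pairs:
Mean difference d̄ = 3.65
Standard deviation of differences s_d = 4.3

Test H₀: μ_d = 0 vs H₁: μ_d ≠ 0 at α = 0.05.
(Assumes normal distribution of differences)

Answer: t = 3.1761, reject H₀

Derivation:
df = n - 1 = 13
SE = s_d/√n = 4.3/√14 = 1.1492
t = d̄/SE = 3.65/1.1492 = 3.1761
Critical value: t_{0.025,13} = ±2.160
p-value ≈ 0.0073
Decision: reject H₀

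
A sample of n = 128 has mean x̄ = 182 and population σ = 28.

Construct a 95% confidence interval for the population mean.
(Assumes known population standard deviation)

Answer: (177.1492, 186.8508)

Derivation:
Confidence level: 95%, α = 0.05
z_0.025 = 1.960
SE = σ/√n = 28/√128 = 2.4749
Margin of error = 1.960 × 2.4749 = 4.8508
CI: x̄ ± margin = 182 ± 4.8508
CI: (177.1492, 186.8508)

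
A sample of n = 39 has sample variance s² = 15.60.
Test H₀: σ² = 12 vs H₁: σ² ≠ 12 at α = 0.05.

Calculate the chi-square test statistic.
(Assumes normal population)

Answer: χ² = 49.4000, fail to reject H₀

Derivation:
df = n - 1 = 38
χ² = (n-1)s²/σ₀² = 38×15.60/12 = 49.4000
Critical values: χ²_{0.975,38} = 22.878, χ²_{0.025,38} = 56.896
Rejection region: χ² < 22.878 or χ² > 56.896
Decision: fail to reject H₀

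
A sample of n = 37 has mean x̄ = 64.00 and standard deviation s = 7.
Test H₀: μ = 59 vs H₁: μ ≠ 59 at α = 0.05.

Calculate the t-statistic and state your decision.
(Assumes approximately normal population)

Answer: t = 4.3448, reject H₀

Derivation:
df = n - 1 = 36
SE = s/√n = 7/√37 = 1.1508
t = (x̄ - μ₀)/SE = (64.00 - 59)/1.1508 = 4.3448
Critical value: t_{0.025,36} = ±2.028
p-value ≈ 0.0001
Decision: reject H₀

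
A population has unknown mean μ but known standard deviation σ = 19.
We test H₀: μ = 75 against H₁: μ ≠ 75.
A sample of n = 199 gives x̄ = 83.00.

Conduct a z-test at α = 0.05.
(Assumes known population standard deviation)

Standard error: SE = σ/√n = 19/√199 = 1.3469
z-statistic: z = (x̄ - μ₀)/SE = (83.00 - 75)/1.3469 = 5.9396
Critical value: ±1.960
p-value < 0.0001
Decision: reject H₀

Answer: z = 5.9396, reject H₀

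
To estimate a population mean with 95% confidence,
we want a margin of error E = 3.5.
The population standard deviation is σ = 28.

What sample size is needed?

z_0.025 = 1.960
n = (z×σ/E)² = (1.960×28/3.5)²
n = 245.8624
Round up: n = 246

Answer: n = 246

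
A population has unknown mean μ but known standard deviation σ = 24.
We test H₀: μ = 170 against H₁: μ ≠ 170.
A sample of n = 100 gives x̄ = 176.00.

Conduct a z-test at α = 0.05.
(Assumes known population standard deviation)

Answer: z = 2.5000, reject H₀

Derivation:
Standard error: SE = σ/√n = 24/√100 = 2.4000
z-statistic: z = (x̄ - μ₀)/SE = (176.00 - 170)/2.4000 = 2.5000
Critical value: ±1.960
p-value = 0.0124
Decision: reject H₀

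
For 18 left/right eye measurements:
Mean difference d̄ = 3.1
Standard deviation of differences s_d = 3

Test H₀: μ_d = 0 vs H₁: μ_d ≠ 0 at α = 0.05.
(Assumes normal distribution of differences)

Answer: t = 4.3841, reject H₀

Derivation:
df = n - 1 = 17
SE = s_d/√n = 3/√18 = 0.7071
t = d̄/SE = 3.1/0.7071 = 4.3841
Critical value: t_{0.025,17} = ±2.110
p-value ≈ 0.0004
Decision: reject H₀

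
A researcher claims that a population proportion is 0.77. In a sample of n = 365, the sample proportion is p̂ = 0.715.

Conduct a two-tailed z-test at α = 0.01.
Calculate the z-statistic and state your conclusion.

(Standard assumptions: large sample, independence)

H₀: p = 0.77, H₁: p ≠ 0.77
Standard error: SE = √(p₀(1-p₀)/n) = √(0.77×0.23/365) = 0.022027
z-statistic: z = (p̂ - p₀)/SE = (0.715 - 0.77)/0.022027 = -2.4969
Critical value: z_0.005 = ±2.576
p-value = 0.0125
Decision: fail to reject H₀ at α = 0.01

Answer: z = -2.4969, fail to reject H₀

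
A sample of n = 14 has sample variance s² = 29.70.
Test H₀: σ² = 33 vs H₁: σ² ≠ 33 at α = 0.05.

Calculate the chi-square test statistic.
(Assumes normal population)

df = n - 1 = 13
χ² = (n-1)s²/σ₀² = 13×29.70/33 = 11.7000
Critical values: χ²_{0.975,13} = 5.009, χ²_{0.025,13} = 24.736
Rejection region: χ² < 5.009 or χ² > 24.736
Decision: fail to reject H₀

Answer: χ² = 11.7000, fail to reject H₀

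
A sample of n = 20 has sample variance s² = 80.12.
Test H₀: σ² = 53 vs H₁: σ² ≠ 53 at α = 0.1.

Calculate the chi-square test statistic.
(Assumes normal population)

Answer: χ² = 28.7223, fail to reject H₀

Derivation:
df = n - 1 = 19
χ² = (n-1)s²/σ₀² = 19×80.12/53 = 28.7223
Critical values: χ²_{0.95,19} = 10.117, χ²_{0.05,19} = 30.144
Rejection region: χ² < 10.117 or χ² > 30.144
Decision: fail to reject H₀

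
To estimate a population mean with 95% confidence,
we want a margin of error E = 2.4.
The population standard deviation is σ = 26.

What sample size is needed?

Answer: n = 451

Derivation:
z_0.025 = 1.960
n = (z×σ/E)² = (1.960×26/2.4)²
n = 450.8544
Round up: n = 451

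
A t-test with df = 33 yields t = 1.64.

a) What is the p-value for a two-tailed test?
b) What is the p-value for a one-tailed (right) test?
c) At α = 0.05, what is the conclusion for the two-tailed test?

Using t-distribution with df = 33:
a) Two-tailed: p = 2×P(T > 1.64) = 0.1105
b) One-tailed: p = P(T > 1.64) = 0.0553
c) 0.1105 ≥ 0.05, fail to reject H₀

Answer: a) 0.1105, b) 0.0553, c) fail to reject H₀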